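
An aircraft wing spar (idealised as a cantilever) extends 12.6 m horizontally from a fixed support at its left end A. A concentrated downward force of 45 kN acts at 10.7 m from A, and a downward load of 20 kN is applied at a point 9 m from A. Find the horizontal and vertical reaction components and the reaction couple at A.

A_x = 0, A_y = 65.00 kN, M_A = 661.5 kN·m

ΣF_x = 0: A_x = 0.
ΣF_y = 0: A_y − 45 − 20 = 0 → A_y = 65.00 kN.
ΣM about A: M_A − 45·10.7 − 20·9 = 0 → M_A = 661.5 kN·m.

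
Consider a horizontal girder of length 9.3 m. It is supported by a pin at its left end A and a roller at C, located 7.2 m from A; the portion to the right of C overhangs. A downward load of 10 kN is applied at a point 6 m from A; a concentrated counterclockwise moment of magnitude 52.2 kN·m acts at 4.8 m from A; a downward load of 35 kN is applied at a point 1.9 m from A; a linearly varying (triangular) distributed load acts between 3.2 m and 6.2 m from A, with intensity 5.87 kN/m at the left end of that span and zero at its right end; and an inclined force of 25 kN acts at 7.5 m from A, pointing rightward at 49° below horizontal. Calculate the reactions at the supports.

A_x = -16.40 kN, A_y = 37.56 kN, C_y = 35.11 kN

Resultant of the triangular load: ½ × 5.87 × 3 = 8.805 kN, acting at 4.2 m from A (one-third of the span from the peak).
Moments about A: C_y·7.2 − 10·6 + 52.2 − 35·1.9 − (½·5.87·3)·4.2 − 25·sin49°·7.5 = 0 → C_y = 252.789/7.2 = 35.1096 ≈ 35.11 kN.
ΣF_y = 0: A_y + 35.1096 − 10 − 35 − ½·5.87·3 − 25·sin49° = 0 → A_y = 37.56 kN.
ΣF_x = 0: A_x + 25·cos49° = 0 → A_x = -16.40 kN.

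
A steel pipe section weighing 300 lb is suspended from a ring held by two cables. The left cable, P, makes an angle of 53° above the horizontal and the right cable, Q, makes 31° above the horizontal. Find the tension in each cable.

ΣF_x = 0: −T_P·cos53° + T_Q·cos31° = 0 → T_Q = 0.702098·T_P.
ΣF_y = 0: T_P·sin53° + T_Q·sin31° = 300.
Substitute: T_P·(0.798636 + 0.702098·0.515038) = 300 → T_P = 258.566 ≈ 258.6 lb.
Then T_Q = 0.702098 × 258.566 = 181.5 lb.

T_P = 258.6 lb, T_Q = 181.5 lb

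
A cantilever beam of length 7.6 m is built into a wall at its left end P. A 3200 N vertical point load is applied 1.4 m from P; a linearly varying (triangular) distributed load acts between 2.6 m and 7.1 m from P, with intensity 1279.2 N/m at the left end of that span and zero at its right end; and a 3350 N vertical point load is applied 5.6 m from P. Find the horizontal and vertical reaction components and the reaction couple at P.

Resultant of the triangular load: ½ × 1279.2 × 4.5 = 2878.2 N, acting at 4.1 m from P (one-third of the span from the peak).
ΣF_x = 0: P_x = 0.
ΣF_y = 0: P_y − 3200 − ½·1279.2·4.5 − 3350 = 0 → P_y = 9428 N.
ΣM about P: M_P − 3200·1.4 − (½·1279.2·4.5)·4.1 − 3350·5.6 = 0 → M_P = 35040 N·m.

P_x = 0, P_y = 9428 N, M_P = 35040 N·m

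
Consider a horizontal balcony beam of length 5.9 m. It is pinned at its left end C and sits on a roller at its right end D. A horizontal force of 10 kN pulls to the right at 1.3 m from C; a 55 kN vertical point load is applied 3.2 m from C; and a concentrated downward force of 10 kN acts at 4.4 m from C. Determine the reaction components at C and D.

C_x = -10.00 kN, C_y = 27.71 kN, D_y = 37.29 kN

ΣM about C: D_y·5.9 − 55·3.2 − 10·4.4 = 0 → D_y = 220/5.9 = 37.2881 ≈ 37.29 kN.
ΣF_y = 0: C_y + 37.2881 − 55 − 10 = 0 → C_y = 27.71 kN.
ΣF_x = 0: C_x + 10 = 0 → C_x = -10.00 kN.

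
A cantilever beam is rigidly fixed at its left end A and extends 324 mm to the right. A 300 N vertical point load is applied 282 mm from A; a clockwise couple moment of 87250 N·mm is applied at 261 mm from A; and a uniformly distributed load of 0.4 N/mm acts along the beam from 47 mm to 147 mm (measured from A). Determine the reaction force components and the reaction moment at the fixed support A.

Resultant of the distributed load: 0.4 × 100 = 40 N at 97 mm from A.
ΣF_x = 0: A_x = 0.
ΣF_y = 0: A_y − 300 − 0.4·100 = 0 → A_y = 340.0 N.
ΣM about A: M_A − 300·282 − 87250 − (0.4·100)·97 = 0 → M_A = 175700 N·mm.

A_x = 0, A_y = 340.0 N, M_A = 175700 N·mm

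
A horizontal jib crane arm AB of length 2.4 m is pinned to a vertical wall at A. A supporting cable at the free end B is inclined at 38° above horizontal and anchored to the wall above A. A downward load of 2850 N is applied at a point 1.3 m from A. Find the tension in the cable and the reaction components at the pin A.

T = 2507 N, A_x = 1976 N, A_y = 1306 N

ΣM about A: T·sin38°·2.4 − 2850·1.3 = 0 → T = 3705/(2.4·0.615661) = 2507.47 ≈ 2507 N.
ΣF_x = 0: A_x − T·cos38° = 0 → A_x = 2507.47 × 0.788011 = 1976 N.
ΣF_y = 0: A_y + T·sin38° − 2850 = 0 → A_y = 2850 − 2507.47 × 0.615661 = 1306 N.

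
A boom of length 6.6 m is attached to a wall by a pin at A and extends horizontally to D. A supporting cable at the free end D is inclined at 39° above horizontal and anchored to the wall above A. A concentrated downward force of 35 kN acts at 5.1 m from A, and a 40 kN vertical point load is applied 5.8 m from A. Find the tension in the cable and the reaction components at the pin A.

ΣM about A: T·sin39°·6.6 − 35·5.1 − 40·5.8 = 0 → T = 410.5/(6.6·0.62932) = 98.832 ≈ 98.83 kN.
ΣF_x = 0: A_x − T·cos39° = 0 → A_x = 98.832 × 0.777146 = 76.81 kN.
ΣF_y = 0: A_y + T·sin39° − 35 − 40 = 0 → A_y = 75 − 98.832 × 0.62932 = 12.80 kN.

T = 98.83 kN, A_x = 76.81 kN, A_y = 12.80 kN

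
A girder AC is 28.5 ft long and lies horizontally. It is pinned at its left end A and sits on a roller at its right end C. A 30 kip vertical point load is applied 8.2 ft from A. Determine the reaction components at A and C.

ΣM about A: C_y·28.5 − 30·8.2 = 0 → C_y = 246/28.5 = 8.63158 ≈ 8.632 kip.
ΣF_y = 0: A_y + 8.63158 − 30 = 0 → A_y = 21.37 kip.
ΣF_x = 0: no horizontal applied forces, so A_x = 0.

A_x = 0, A_y = 21.37 kip, C_y = 8.632 kip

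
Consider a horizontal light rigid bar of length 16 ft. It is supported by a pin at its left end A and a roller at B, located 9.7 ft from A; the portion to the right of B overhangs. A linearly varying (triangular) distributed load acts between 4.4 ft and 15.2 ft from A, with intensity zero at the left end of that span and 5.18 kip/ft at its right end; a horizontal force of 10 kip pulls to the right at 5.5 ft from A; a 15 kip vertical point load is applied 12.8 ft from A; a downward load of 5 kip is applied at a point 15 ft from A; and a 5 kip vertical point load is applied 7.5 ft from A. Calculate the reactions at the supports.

Resultant of the triangular load: ½ × 5.18 × 10.8 = 27.972 kip, acting at 11.6 ft from A (one-third of the span from the peak).
Taking moments about A: B_y·9.7 − (½·5.18·10.8)·11.6 − 15·12.8 − 5·15 − 5·7.5 = 0 → B_y = 628.9752/9.7 = 64.8428 ≈ 64.84 kip.
ΣF_y = 0: A_y + 64.8428 − ½·5.18·10.8 − 15 − 5 − 5 = 0 → A_y = -11.87 kip.
ΣF_x = 0: A_x + 10 = 0 → A_x = -10.00 kip.

A_x = -10.00 kip, A_y = -11.87 kip, B_y = 64.84 kip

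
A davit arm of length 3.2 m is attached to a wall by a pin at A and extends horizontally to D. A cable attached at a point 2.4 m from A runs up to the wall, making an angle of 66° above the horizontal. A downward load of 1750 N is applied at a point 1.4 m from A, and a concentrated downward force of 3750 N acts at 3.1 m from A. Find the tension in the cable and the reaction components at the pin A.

ΣM about A: T·sin66°·2.4 − 1750·1.4 − 3750·3.1 = 0 → T = 14075/(2.4·0.913545) = 6419.59 ≈ 6420 N.
ΣF_x = 0: A_x − T·cos66° = 0 → A_x = 6419.59 × 0.406737 = 2611 N.
ΣF_y = 0: A_y + T·sin66° − 1750 − 3750 = 0 → A_y = 5500 − 6419.59 × 0.913545 = -364.6 N.

T = 6420 N, A_x = 2611 N, A_y = -364.6 N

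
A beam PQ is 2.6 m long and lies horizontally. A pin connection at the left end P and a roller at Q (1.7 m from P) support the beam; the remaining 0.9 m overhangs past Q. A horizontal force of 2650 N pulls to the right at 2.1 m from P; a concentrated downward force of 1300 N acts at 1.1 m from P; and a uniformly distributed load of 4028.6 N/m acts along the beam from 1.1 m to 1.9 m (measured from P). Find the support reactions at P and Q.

P_x = -2650 N, P_y = 838.0 N, Q_y = 3685 N

Resultant of the distributed load: 4028.6 × 0.8 = 3222.88 N at 1.5 m from P.
Taking moments about P: Q_y·1.7 − 1300·1.1 − (4028.6·0.8)·1.5 = 0 → Q_y = 6264.32/1.7 = 3684.89 ≈ 3685 N.
ΣF_y = 0: P_y + 3684.89 − 1300 − 4028.6·0.8 = 0 → P_y = 838.0 N.
ΣF_x = 0: P_x + 2650 = 0 → P_x = -2650 N.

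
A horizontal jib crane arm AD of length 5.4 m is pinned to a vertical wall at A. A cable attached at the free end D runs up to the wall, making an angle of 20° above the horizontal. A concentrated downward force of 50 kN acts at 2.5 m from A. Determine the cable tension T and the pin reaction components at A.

T = 67.68 kN, A_x = 63.60 kN, A_y = 26.85 kN

ΣM about A: T·sin20°·5.4 − 50·2.5 = 0 → T = 125/(5.4·0.34202) = 67.6807 ≈ 67.68 kN.
ΣF_x = 0: A_x − T·cos20° = 0 → A_x = 67.6807 × 0.939693 = 63.60 kN.
ΣF_y = 0: A_y + T·sin20° − 50 = 0 → A_y = 50 − 67.6807 × 0.34202 = 26.85 kN.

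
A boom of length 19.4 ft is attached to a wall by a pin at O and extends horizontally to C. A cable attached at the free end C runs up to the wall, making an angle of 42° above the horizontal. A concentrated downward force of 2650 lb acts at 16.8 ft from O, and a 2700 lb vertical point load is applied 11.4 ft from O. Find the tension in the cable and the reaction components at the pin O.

ΣM about O: T·sin42°·19.4 − 2650·16.8 − 2700·11.4 = 0 → T = 75300/(19.4·0.669131) = 5800.72 ≈ 5801 lb.
ΣF_x = 0: O_x − T·cos42° = 0 → O_x = 5800.72 × 0.743145 = 4311 lb.
ΣF_y = 0: O_y + T·sin42° − 2650 − 2700 = 0 → O_y = 5350 − 5800.72 × 0.669131 = 1469 lb.

T = 5801 lb, O_x = 4311 lb, O_y = 1469 lb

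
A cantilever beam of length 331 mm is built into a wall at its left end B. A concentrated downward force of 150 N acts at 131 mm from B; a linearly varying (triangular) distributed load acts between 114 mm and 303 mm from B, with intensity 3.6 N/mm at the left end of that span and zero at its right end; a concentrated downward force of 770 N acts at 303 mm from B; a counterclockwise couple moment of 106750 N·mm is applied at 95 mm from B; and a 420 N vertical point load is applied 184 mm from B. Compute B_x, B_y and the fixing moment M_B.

B_x = 0, B_y = 1680 N, M_B = 283700 N·mm

Resultant of the triangular load: ½ × 3.6 × 189 = 340.2 N, acting at 177 mm from B (one-third of the span from the peak).
ΣF_x = 0: B_x = 0.
ΣF_y = 0: B_y − 150 − ½·3.6·189 − 770 − 420 = 0 → B_y = 1680 N.
ΣM about B: M_B − 150·131 − (½·3.6·189)·177 − 770·303 + 106750 − 420·184 = 0 → M_B = 283700 N·mm.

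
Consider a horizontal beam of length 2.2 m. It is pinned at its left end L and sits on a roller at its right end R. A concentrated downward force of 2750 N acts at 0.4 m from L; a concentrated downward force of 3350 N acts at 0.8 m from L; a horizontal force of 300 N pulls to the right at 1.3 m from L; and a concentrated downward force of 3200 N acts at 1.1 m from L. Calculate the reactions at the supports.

Moments about L: R_y·2.2 − 2750·0.4 − 3350·0.8 − 3200·1.1 = 0 → R_y = 7300/2.2 = 3318.18 ≈ 3318 N.
ΣF_y = 0: L_y + 3318.18 − 2750 − 3350 − 3200 = 0 → L_y = 5982 N.
ΣF_x = 0: L_x + 300 = 0 → L_x = -300.0 N.

L_x = -300.0 N, L_y = 5982 N, R_y = 3318 N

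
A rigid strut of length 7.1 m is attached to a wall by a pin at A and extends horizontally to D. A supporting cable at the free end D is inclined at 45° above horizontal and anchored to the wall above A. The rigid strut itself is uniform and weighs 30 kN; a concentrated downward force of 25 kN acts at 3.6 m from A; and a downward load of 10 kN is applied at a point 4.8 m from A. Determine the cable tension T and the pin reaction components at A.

T = 48.70 kN, A_x = 34.44 kN, A_y = 30.56 kN

ΣM about A: T·sin45°·7.1 − 30·3.55 − 25·3.6 − 10·4.8 = 0 → T = 244.5/(7.1·0.707107) = 48.7007 ≈ 48.70 kN.
ΣF_x = 0: A_x − T·cos45° = 0 → A_x = 48.7007 × 0.707107 = 34.44 kN.
ΣF_y = 0: A_y + T·sin45° − 30 − 25 − 10 = 0 → A_y = 65 − 48.7007 × 0.707107 = 30.56 kN.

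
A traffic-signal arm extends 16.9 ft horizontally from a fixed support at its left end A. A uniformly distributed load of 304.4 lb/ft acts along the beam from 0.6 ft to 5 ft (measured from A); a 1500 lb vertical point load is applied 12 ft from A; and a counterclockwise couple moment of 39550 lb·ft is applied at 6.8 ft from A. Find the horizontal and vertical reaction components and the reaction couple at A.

Resultant of the distributed load: 304.4 × 4.4 = 1339.36 lb at 2.8 ft from A.
ΣF_x = 0: A_x = 0.
ΣF_y = 0: A_y − 304.4·4.4 − 1500 = 0 → A_y = 2839 lb.
ΣM about A: M_A − (304.4·4.4)·2.8 − 1500·12 + 39550 = 0 → M_A = -17800 lb·ft.

A_x = 0, A_y = 2839 lb, M_A = -17800 lb·ft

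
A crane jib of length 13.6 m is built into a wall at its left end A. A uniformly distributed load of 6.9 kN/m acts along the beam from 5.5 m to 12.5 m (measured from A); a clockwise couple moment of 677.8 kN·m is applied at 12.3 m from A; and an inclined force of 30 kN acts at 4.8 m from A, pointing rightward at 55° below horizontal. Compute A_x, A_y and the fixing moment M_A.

A_x = -17.21 kN, A_y = 72.87 kN, M_A = 1230 kN·m

Resultant of the distributed load: 6.9 × 7 = 48.3 kN at 9 m from A.
ΣF_x = 0: A_x + 30·cos55° = 0 → A_x = -17.21 kN.
ΣF_y = 0: A_y − 6.9·7 − 30·sin55° = 0 → A_y = 72.87 kN.
ΣM about A: M_A − (6.9·7)·9 − 677.8 − 30·sin55°·4.8 = 0 → M_A = 1230 kN·m.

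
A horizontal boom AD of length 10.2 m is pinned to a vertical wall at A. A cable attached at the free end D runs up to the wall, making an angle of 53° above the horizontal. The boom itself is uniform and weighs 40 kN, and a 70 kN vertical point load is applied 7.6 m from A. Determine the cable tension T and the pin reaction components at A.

ΣM about A: T·sin53°·10.2 − 40·5.1 − 70·7.6 = 0 → T = 736/(10.2·0.798636) = 90.3501 ≈ 90.35 kN.
ΣF_x = 0: A_x − T·cos53° = 0 → A_x = 90.3501 × 0.601815 = 54.37 kN.
ΣF_y = 0: A_y + T·sin53° − 40 − 70 = 0 → A_y = 110 − 90.3501 × 0.798636 = 37.84 kN.

T = 90.35 kN, A_x = 54.37 kN, A_y = 37.84 kN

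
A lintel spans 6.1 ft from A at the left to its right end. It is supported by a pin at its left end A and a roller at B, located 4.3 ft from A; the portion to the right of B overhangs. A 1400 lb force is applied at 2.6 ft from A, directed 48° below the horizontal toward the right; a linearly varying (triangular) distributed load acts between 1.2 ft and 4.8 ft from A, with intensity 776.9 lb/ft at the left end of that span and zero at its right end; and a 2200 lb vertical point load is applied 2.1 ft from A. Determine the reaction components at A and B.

A_x = -936.8 lb, A_y = 2155 lb, B_y = 2484 lb

Resultant of the triangular load: ½ × 776.9 × 3.6 = 1398.42 lb, acting at 2.4 ft from A (one-third of the span from the peak).
Taking moments about A: B_y·4.3 − 1400·sin48°·2.6 − (½·776.9·3.6)·2.4 − 2200·2.1 = 0 → B_y = 10681.3/4.3 = 2484.02 ≈ 2484 lb.
ΣF_y = 0: A_y + 2484.02 − 1400·sin48° − ½·776.9·3.6 − 2200 = 0 → A_y = 2155 lb.
ΣF_x = 0: A_x + 1400·cos48° = 0 → A_x = -936.8 lb.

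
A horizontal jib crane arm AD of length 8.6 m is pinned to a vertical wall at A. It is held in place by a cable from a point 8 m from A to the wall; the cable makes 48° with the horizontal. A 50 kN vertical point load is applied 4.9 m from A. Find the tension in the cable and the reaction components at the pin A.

T = 41.21 kN, A_x = 27.57 kN, A_y = 19.37 kN

ΣM about A: T·sin48°·8 − 50·4.9 = 0 → T = 245/(8·0.743145) = 41.21 kN.
ΣF_x = 0: A_x − T·cos48° = 0 → A_x = 41.21 × 0.669131 = 27.57 kN.
ΣF_y = 0: A_y + T·sin48° − 50 = 0 → A_y = 50 − 41.21 × 0.743145 = 19.37 kN.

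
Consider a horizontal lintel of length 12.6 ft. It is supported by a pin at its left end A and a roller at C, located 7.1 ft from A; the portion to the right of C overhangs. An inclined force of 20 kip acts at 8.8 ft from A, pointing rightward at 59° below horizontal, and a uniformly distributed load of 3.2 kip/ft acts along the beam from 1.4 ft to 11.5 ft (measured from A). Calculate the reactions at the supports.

Resultant of the distributed load: 3.2 × 10.1 = 32.32 kip at 6.45 ft from A.
ΣM about A: C_y·7.1 − 20·sin59°·8.8 − (3.2·10.1)·6.45 = 0 → C_y = 359.325/7.1 = 50.6092 ≈ 50.61 kip.
ΣF_y = 0: A_y + 50.6092 − 20·sin59° − 3.2·10.1 = 0 → A_y = -1.146 kip.
ΣF_x = 0: A_x + 20·cos59° = 0 → A_x = -10.30 kip.

A_x = -10.30 kip, A_y = -1.146 kip, C_y = 50.61 kip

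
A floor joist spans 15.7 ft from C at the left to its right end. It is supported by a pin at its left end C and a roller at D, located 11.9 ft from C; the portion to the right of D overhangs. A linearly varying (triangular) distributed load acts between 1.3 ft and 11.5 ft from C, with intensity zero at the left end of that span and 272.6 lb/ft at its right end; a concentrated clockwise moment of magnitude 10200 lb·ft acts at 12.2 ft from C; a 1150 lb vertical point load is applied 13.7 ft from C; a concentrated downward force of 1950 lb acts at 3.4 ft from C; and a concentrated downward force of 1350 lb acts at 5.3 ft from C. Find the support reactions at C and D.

Resultant of the triangular load: ½ × 272.6 × 10.2 = 1390.26 lb, acting at 8.1 ft from C (one-third of the span from the peak).
ΣM about C: D_y·11.9 − (½·272.6·10.2)·8.1 − 10200 − 1150·13.7 − 1950·3.4 − 1350·5.3 = 0 → D_y = 51001.106/11.9 = 4285.81 ≈ 4286 lb.
ΣF_y = 0: C_y + 4285.81 − ½·272.6·10.2 − 1150 − 1950 − 1350 = 0 → C_y = 1554 lb.
ΣF_x = 0: no horizontal applied forces, so C_x = 0.

C_x = 0, C_y = 1554 lb, D_y = 4286 lb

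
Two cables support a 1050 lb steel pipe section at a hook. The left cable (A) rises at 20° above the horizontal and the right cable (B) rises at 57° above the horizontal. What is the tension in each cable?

T_A = 586.9 lb, T_B = 1013 lb

ΣF_x = 0: −T_A·cos20° + T_B·cos57° = 0 → T_B = 1.72535·T_A.
ΣF_y = 0: T_A·sin20° + T_B·sin57° = 1050.
Substitute: T_A·(0.34202 + 1.72535·0.838671) = 1050 → T_A = 586.913 ≈ 586.9 lb.
Then T_B = 1.72535 × 586.913 = 1013 lb.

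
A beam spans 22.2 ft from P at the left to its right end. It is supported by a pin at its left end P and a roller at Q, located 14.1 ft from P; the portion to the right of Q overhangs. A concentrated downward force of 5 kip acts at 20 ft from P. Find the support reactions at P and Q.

P_x = 0, P_y = -2.092 kip, Q_y = 7.092 kip

Taking moments about P: Q_y·14.1 − 5·20 = 0 → Q_y = 100/14.1 = 7.0922 ≈ 7.092 kip.
ΣF_y = 0: P_y + 7.0922 − 5 = 0 → P_y = -2.092 kip.
ΣF_x = 0: no horizontal applied forces, so P_x = 0.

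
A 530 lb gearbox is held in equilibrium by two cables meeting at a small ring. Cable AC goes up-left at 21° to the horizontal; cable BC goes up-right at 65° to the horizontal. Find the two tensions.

T_AC = 224.5 lb, T_BC = 496.0 lb

ΣF_x = 0: −T_AC·cos21° + T_BC·cos65° = 0 → T_BC = 2.20904·T_AC.
ΣF_y = 0: T_AC·sin21° + T_BC·sin65° = 530.
Substitute: T_AC·(0.358368 + 2.20904·0.906308) = 530 → T_AC = 224.535 ≈ 224.5 lb.
Then T_BC = 2.20904 × 224.535 = 496.0 lb.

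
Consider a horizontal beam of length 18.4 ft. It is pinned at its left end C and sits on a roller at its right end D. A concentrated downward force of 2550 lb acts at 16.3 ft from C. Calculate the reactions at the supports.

ΣM about C: D_y·18.4 − 2550·16.3 = 0 → D_y = 41565/18.4 = 2258.97 ≈ 2259 lb.
ΣF_y = 0: C_y + 2258.97 − 2550 = 0 → C_y = 291.0 lb.
ΣF_x = 0: no horizontal applied forces, so C_x = 0.

C_x = 0, C_y = 291.0 lb, D_y = 2259 lb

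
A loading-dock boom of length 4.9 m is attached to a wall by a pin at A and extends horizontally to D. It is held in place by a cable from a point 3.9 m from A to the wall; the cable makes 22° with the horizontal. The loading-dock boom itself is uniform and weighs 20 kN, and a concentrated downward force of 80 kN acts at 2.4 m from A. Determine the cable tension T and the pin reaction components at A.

T = 165.0 kN, A_x = 152.9 kN, A_y = 38.21 kN

ΣM about A: T·sin22°·3.9 − 20·2.45 − 80·2.4 = 0 → T = 241/(3.9·0.374607) = 164.959 ≈ 165.0 kN.
ΣF_x = 0: A_x − T·cos22° = 0 → A_x = 164.959 × 0.927184 = 152.9 kN.
ΣF_y = 0: A_y + T·sin22° − 20 − 80 = 0 → A_y = 100 − 164.959 × 0.374607 = 38.21 kN.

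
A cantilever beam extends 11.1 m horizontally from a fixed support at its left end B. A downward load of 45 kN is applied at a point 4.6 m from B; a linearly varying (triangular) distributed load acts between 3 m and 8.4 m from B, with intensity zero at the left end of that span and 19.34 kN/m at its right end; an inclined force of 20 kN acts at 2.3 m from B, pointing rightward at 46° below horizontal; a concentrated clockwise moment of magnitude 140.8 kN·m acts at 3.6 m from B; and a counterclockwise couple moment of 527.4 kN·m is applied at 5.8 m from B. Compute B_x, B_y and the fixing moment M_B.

B_x = -13.89 kN, B_y = 111.6 kN, M_B = 198.1 kN·m

Resultant of the triangular load: ½ × 19.34 × 5.4 = 52.218 kN, acting at 6.6 m from B (one-third of the span from the peak).
ΣF_x = 0: B_x + 20·cos46° = 0 → B_x = -13.89 kN.
ΣF_y = 0: B_y − 45 − ½·19.34·5.4 − 20·sin46° = 0 → B_y = 111.6 kN.
ΣM about B: M_B − 45·4.6 − (½·19.34·5.4)·6.6 − 20·sin46°·2.3 − 140.8 + 527.4 = 0 → M_B = 198.1 kN·m.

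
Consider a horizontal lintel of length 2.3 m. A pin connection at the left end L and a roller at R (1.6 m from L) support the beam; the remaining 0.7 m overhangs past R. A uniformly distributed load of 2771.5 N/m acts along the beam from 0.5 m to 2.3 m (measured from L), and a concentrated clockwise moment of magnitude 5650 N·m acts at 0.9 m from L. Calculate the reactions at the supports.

L_x = 0, L_y = -2908 N, R_y = 7896 N

Resultant of the distributed load: 2771.5 × 1.8 = 4988.7 N at 1.4 m from L.
ΣM about L: R_y·1.6 − (2771.5·1.8)·1.4 − 5650 = 0 → R_y = 12634.18/1.6 = 7896.36 ≈ 7896 N.
ΣF_y = 0: L_y + 7896.36 − 2771.5·1.8 = 0 → L_y = -2908 N.
ΣF_x = 0: no horizontal applied forces, so L_x = 0.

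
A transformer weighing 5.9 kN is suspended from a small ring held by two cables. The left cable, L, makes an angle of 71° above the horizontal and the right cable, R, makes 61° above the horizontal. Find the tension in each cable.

T_L = 3.849 kN, T_R = 2.585 kN

ΣF_x = 0: −T_L·cos71° + T_R·cos61° = 0 → T_R = 0.671538·T_L.
ΣF_y = 0: T_L·sin71° + T_R·sin61° = 5.9.
Substitute: T_L·(0.945519 + 0.671538·0.87462) = 5.9 → T_L = 3.84902 ≈ 3.849 kN.
Then T_R = 0.671538 × 3.84902 = 2.585 kN.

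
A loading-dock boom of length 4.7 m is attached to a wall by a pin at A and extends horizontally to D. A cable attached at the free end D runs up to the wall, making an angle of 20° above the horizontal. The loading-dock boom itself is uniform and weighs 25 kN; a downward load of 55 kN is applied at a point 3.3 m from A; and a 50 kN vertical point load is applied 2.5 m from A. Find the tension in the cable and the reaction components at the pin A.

ΣM about A: T·sin20°·4.7 − 25·2.35 − 55·3.3 − 50·2.5 = 0 → T = 365.25/(4.7·0.34202) = 227.217 ≈ 227.2 kN.
ΣF_x = 0: A_x − T·cos20° = 0 → A_x = 227.217 × 0.939693 = 213.5 kN.
ΣF_y = 0: A_y + T·sin20° − 25 − 55 − 50 = 0 → A_y = 130 − 227.217 × 0.34202 = 52.29 kN.

T = 227.2 kN, A_x = 213.5 kN, A_y = 52.29 kN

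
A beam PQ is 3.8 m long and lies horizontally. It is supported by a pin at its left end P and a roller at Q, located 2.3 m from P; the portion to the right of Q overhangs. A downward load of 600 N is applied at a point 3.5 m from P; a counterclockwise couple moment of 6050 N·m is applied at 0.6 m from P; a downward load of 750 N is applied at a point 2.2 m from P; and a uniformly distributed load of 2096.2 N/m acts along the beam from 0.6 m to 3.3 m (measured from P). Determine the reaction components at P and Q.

P_x = 0, P_y = 3211 N, Q_y = 3798 N

Resultant of the distributed load: 2096.2 × 2.7 = 5659.74 N at 1.95 m from P.
ΣM about P: Q_y·2.3 − 600·3.5 + 6050 − 750·2.2 − (2096.2·2.7)·1.95 = 0 → Q_y = 8736.493/2.3 = 3798.48 ≈ 3798 N.
ΣF_y = 0: P_y + 3798.48 − 600 − 750 − 2096.2·2.7 = 0 → P_y = 3211 N.
ΣF_x = 0: no horizontal applied forces, so P_x = 0.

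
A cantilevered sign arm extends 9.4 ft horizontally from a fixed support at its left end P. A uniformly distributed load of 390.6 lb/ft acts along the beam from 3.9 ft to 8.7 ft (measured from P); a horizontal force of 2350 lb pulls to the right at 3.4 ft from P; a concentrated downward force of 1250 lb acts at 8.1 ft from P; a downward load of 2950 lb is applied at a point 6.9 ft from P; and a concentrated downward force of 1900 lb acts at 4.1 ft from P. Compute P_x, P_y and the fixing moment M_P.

P_x = -2350 lb, P_y = 7975 lb, M_P = 50080 lb·ft

Resultant of the distributed load: 390.6 × 4.8 = 1874.88 lb at 6.3 ft from P.
ΣF_x = 0: P_x + 2350 = 0 → P_x = -2350 lb.
ΣF_y = 0: P_y − 390.6·4.8 − 1250 − 2950 − 1900 = 0 → P_y = 7975 lb.
ΣM about P: M_P − (390.6·4.8)·6.3 − 1250·8.1 − 2950·6.9 − 1900·4.1 = 0 → M_P = 50080 lb·ft.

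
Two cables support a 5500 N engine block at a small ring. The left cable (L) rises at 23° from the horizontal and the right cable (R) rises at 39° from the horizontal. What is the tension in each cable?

ΣF_x = 0: −T_L·cos23° + T_R·cos39° = 0 → T_R = 1.18447·T_L.
ΣF_y = 0: T_L·sin23° + T_R·sin39° = 5500.
Substitute: T_L·(0.390731 + 1.18447·0.62932) = 5500 → T_L = 4840.95 ≈ 4841 N.
Then T_R = 1.18447 × 4840.95 = 5734 N.

T_L = 4841 N, T_R = 5734 N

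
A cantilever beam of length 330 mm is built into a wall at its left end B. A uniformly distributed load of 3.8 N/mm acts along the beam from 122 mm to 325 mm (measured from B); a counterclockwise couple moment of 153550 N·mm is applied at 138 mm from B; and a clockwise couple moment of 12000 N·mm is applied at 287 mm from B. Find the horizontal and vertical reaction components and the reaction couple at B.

B_x = 0, B_y = 771.4 N, M_B = 30860 N·mm

Resultant of the distributed load: 3.8 × 203 = 771.4 N at 223.5 mm from B.
ΣF_x = 0: B_x = 0.
ΣF_y = 0: B_y − 3.8·203 = 0 → B_y = 771.4 N.
ΣM about B: M_B − (3.8·203)·223.5 + 153550 − 12000 = 0 → M_B = 30860 N·mm.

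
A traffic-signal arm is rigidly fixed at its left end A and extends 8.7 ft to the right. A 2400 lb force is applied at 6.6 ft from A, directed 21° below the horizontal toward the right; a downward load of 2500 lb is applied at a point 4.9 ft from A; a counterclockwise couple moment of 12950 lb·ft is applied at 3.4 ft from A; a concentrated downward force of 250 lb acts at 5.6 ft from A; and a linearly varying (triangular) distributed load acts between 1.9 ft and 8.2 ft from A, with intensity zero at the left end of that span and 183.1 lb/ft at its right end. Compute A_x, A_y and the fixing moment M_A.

Resultant of the triangular load: ½ × 183.1 × 6.3 = 576.765 lb, acting at 6.1 ft from A (one-third of the span from the peak).
ΣF_x = 0: A_x + 2400·cos21° = 0 → A_x = -2241 lb.
ΣF_y = 0: A_y − 2400·sin21° − 2500 − 250 − ½·183.1·6.3 = 0 → A_y = 4187 lb.
ΣM about A: M_A − 2400·sin21°·6.6 − 2500·4.9 + 12950 − 250·5.6 − (½·183.1·6.3)·6.1 = 0 → M_A = 9895 lb·ft.

A_x = -2241 lb, A_y = 4187 lb, M_A = 9895 lb·ft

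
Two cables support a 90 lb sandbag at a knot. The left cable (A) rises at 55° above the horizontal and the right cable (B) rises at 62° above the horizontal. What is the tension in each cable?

T_A = 47.42 lb, T_B = 57.94 lb

ΣF_x = 0: −T_A·cos55° + T_B·cos62° = 0 → T_B = 1.22175·T_A.
ΣF_y = 0: T_A·sin55° + T_B·sin62° = 90.
Substitute: T_A·(0.819152 + 1.22175·0.882948) = 90 → T_A = 47.421 ≈ 47.42 lb.
Then T_B = 1.22175 × 47.421 = 57.94 lb.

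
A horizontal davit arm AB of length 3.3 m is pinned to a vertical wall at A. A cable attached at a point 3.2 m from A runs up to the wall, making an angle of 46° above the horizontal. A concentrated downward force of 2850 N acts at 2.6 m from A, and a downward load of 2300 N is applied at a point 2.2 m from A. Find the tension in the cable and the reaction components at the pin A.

ΣM about A: T·sin46°·3.2 − 2850·2.6 − 2300·2.2 = 0 → T = 12470/(3.2·0.71934) = 5417.29 ≈ 5417 N.
ΣF_x = 0: A_x − T·cos46° = 0 → A_x = 5417.29 × 0.694658 = 3763 N.
ΣF_y = 0: A_y + T·sin46° − 2850 − 2300 = 0 → A_y = 5150 − 5417.29 × 0.71934 = 1253 N.

T = 5417 N, A_x = 3763 N, A_y = 1253 N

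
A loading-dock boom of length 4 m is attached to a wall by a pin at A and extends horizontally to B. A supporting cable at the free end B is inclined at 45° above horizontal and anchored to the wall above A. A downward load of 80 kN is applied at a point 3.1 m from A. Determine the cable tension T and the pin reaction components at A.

ΣM about A: T·sin45°·4 − 80·3.1 = 0 → T = 248/(4·0.707107) = 87.6812 ≈ 87.68 kN.
ΣF_x = 0: A_x − T·cos45° = 0 → A_x = 87.6812 × 0.707107 = 62.00 kN.
ΣF_y = 0: A_y + T·sin45° − 80 = 0 → A_y = 80 − 87.6812 × 0.707107 = 18.00 kN.

T = 87.68 kN, A_x = 62.00 kN, A_y = 18.00 kN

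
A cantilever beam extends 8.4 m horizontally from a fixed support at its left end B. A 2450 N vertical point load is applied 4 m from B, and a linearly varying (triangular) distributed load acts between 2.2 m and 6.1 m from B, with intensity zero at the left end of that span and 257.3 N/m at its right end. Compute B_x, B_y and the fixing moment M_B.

B_x = 0, B_y = 2952 N, M_B = 12210 N·m

Resultant of the triangular load: ½ × 257.3 × 3.9 = 501.735 N, acting at 4.8 m from B (one-third of the span from the peak).
ΣF_x = 0: B_x = 0.
ΣF_y = 0: B_y − 2450 − ½·257.3·3.9 = 0 → B_y = 2952 N.
ΣM about B: M_B − 2450·4 − (½·257.3·3.9)·4.8 = 0 → M_B = 12210 N·m.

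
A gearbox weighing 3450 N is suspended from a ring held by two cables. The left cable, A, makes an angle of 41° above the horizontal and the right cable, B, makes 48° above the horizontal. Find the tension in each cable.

T_A = 2309 N, T_B = 2604 N

ΣF_x = 0: −T_A·cos41° + T_B·cos48° = 0 → T_B = 1.1279·T_A.
ΣF_y = 0: T_A·sin41° + T_B·sin48° = 3450.
Substitute: T_A·(0.656059 + 1.1279·0.743145) = 3450 → T_A = 2308.85 ≈ 2309 N.
Then T_B = 1.1279 × 2308.85 = 2604 N.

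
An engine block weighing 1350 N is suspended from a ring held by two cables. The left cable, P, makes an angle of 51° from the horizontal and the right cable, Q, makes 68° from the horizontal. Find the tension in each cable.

ΣF_x = 0: −T_P·cos51° + T_Q·cos68° = 0 → T_Q = 1.67995·T_P.
ΣF_y = 0: T_P·sin51° + T_Q·sin68° = 1350.
Substitute: T_P·(0.777146 + 1.67995·0.927184) = 1350 → T_P = 578.216 ≈ 578.2 N.
Then T_Q = 1.67995 × 578.216 = 971.4 N.

T_P = 578.2 N, T_Q = 971.4 N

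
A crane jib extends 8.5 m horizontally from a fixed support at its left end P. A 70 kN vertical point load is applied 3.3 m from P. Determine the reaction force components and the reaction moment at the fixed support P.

ΣF_x = 0: P_x = 0.
ΣF_y = 0: P_y − 70 = 0 → P_y = 70.00 kN.
ΣM about P: M_P − 70·3.3 = 0 → M_P = 231.0 kN·m.

P_x = 0, P_y = 70.00 kN, M_P = 231.0 kN·m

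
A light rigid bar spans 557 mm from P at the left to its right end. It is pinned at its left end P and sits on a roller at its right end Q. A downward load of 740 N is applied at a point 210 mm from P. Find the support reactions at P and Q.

Taking moments about P: Q_y·557 − 740·210 = 0 → Q_y = 155400/557 = 278.995 ≈ 279.0 N.
ΣF_y = 0: P_y + 278.995 − 740 = 0 → P_y = 461.0 N.
ΣF_x = 0: no horizontal applied forces, so P_x = 0.

P_x = 0, P_y = 461.0 N, Q_y = 279.0 N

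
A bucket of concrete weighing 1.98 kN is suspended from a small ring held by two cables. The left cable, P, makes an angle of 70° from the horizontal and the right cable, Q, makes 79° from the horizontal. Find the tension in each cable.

ΣF_x = 0: −T_P·cos70° + T_Q·cos79° = 0 → T_Q = 1.79247·T_P.
ΣF_y = 0: T_P·sin70° + T_Q·sin79° = 1.98.
Substitute: T_P·(0.939693 + 1.79247·0.981627) = 1.98 → T_P = 0.733543 ≈ 0.7335 kN.
Then T_Q = 1.79247 × 0.733543 = 1.315 kN.

T_P = 0.7335 kN, T_Q = 1.315 kN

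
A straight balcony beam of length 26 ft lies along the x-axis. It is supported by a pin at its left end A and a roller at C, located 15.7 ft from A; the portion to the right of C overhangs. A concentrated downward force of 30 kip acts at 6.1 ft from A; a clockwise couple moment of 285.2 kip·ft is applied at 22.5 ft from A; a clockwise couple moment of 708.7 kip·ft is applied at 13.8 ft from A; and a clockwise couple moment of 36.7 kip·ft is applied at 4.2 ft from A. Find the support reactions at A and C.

A_x = 0, A_y = -47.30 kip, C_y = 77.30 kip

Moments about A: C_y·15.7 − 30·6.1 − 285.2 − 708.7 − 36.7 = 0 → C_y = 1213.6/15.7 = 77.2994 ≈ 77.30 kip.
ΣF_y = 0: A_y + 77.2994 − 30 = 0 → A_y = -47.30 kip.
ΣF_x = 0: no horizontal applied forces, so A_x = 0.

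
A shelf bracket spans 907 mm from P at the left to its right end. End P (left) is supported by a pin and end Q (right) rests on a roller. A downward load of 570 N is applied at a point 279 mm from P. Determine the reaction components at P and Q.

P_x = 0, P_y = 394.7 N, Q_y = 175.3 N

Taking moments about P: Q_y·907 − 570·279 = 0 → Q_y = 159030/907 = 175.336 ≈ 175.3 N.
ΣF_y = 0: P_y + 175.336 − 570 = 0 → P_y = 394.7 N.
ΣF_x = 0: no horizontal applied forces, so P_x = 0.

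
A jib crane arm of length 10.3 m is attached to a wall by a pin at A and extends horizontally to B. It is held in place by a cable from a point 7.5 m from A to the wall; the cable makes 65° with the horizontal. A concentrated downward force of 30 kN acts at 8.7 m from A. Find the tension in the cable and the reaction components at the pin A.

ΣM about A: T·sin65°·7.5 − 30·8.7 = 0 → T = 261/(7.5·0.906308) = 38.3975 ≈ 38.40 kN.
ΣF_x = 0: A_x − T·cos65° = 0 → A_x = 38.3975 × 0.422618 = 16.23 kN.
ΣF_y = 0: A_y + T·sin65° − 30 = 0 → A_y = 30 − 38.3975 × 0.906308 = -4.800 kN.

T = 38.40 kN, A_x = 16.23 kN, A_y = -4.800 kN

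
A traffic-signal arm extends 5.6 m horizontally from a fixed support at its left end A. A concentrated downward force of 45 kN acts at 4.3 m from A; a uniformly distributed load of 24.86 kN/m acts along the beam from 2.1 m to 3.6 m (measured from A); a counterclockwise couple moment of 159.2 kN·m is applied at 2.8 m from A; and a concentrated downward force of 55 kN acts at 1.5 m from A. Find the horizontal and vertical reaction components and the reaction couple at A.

Resultant of the distributed load: 24.86 × 1.5 = 37.29 kN at 2.85 m from A.
ΣF_x = 0: A_x = 0.
ΣF_y = 0: A_y − 45 − 24.86·1.5 − 55 = 0 → A_y = 137.3 kN.
ΣM about A: M_A − 45·4.3 − (24.86·1.5)·2.85 + 159.2 − 55·1.5 = 0 → M_A = 223.1 kN·m.

A_x = 0, A_y = 137.3 kN, M_A = 223.1 kN·m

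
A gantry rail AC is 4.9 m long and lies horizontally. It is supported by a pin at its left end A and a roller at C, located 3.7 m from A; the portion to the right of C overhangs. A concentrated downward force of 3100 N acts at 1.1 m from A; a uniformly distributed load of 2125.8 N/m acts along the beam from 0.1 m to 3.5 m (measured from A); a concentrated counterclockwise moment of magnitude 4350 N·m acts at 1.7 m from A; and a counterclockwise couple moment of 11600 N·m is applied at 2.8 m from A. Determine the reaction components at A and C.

A_x = 0, A_y = 10200 N, C_y = 127.0 N

Resultant of the distributed load: 2125.8 × 3.4 = 7227.72 N at 1.8 m from A.
Taking moments about A: C_y·3.7 − 3100·1.1 − (2125.8·3.4)·1.8 + 4350 + 11600 = 0 → C_y = 469.896/3.7 = 126.999 ≈ 127.0 N.
ΣF_y = 0: A_y + 126.999 − 3100 − 2125.8·3.4 = 0 → A_y = 10200 N.
ΣF_x = 0: no horizontal applied forces, so A_x = 0.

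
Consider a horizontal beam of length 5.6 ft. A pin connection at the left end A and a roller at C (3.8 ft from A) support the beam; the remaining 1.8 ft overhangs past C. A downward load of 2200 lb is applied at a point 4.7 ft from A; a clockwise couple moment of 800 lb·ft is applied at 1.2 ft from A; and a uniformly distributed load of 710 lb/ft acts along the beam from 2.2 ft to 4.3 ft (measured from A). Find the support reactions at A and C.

Resultant of the distributed load: 710 × 2.1 = 1491 lb at 3.25 ft from A.
Taking moments about A: C_y·3.8 − 2200·4.7 − 800 − (710·2.1)·3.25 = 0 → C_y = 15985.75/3.8 = 4206.78 ≈ 4207 lb.
ΣF_y = 0: A_y + 4206.78 − 2200 − 710·2.1 = 0 → A_y = -515.8 lb.
ΣF_x = 0: no horizontal applied forces, so A_x = 0.

A_x = 0, A_y = -515.8 lb, C_y = 4207 lb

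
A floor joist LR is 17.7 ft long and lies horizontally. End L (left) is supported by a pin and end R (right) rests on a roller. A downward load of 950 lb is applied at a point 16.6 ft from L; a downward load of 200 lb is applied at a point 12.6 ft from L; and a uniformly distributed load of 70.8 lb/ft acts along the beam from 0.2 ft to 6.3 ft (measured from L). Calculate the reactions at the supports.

Resultant of the distributed load: 70.8 × 6.1 = 431.88 lb at 3.25 ft from L.
ΣM about L: R_y·17.7 − 950·16.6 − 200·12.6 − (70.8·6.1)·3.25 = 0 → R_y = 19693.61/17.7 = 1112.63 ≈ 1113 lb.
ΣF_y = 0: L_y + 1112.63 − 950 − 200 − 70.8·6.1 = 0 → L_y = 469.2 lb.
ΣF_x = 0: no horizontal applied forces, so L_x = 0.

L_x = 0, L_y = 469.2 lb, R_y = 1113 lb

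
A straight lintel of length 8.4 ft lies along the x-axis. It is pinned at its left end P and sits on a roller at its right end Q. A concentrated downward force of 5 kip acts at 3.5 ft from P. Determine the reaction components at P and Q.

Moments about P: Q_y·8.4 − 5·3.5 = 0 → Q_y = 17.5/8.4 = 2.08333 ≈ 2.083 kip.
ΣF_y = 0: P_y + 2.08333 − 5 = 0 → P_y = 2.917 kip.
ΣF_x = 0: no horizontal applied forces, so P_x = 0.

P_x = 0, P_y = 2.917 kip, Q_y = 2.083 kip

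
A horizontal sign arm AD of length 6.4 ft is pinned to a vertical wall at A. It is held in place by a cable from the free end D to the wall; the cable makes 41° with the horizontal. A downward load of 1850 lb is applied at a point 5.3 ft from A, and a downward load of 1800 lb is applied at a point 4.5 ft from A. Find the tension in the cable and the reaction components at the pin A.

T = 4264 lb, A_x = 3218 lb, A_y = 852.3 lb

ΣM about A: T·sin41°·6.4 − 1850·5.3 − 1800·4.5 = 0 → T = 17905/(6.4·0.656059) = 4264.34 ≈ 4264 lb.
ΣF_x = 0: A_x − T·cos41° = 0 → A_x = 4264.34 × 0.75471 = 3218 lb.
ΣF_y = 0: A_y + T·sin41° − 1850 − 1800 = 0 → A_y = 3650 − 4264.34 × 0.656059 = 852.3 lb.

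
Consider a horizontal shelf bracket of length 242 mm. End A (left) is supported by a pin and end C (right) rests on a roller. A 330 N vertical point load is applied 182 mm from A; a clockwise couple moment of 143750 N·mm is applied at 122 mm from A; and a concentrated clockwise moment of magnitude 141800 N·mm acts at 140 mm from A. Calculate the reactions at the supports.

Taking moments about A: C_y·242 − 330·182 − 143750 − 141800 = 0 → C_y = 345610/242 = 1428.14 ≈ 1428 N.
ΣF_y = 0: A_y + 1428.14 − 330 = 0 → A_y = -1098 N.
ΣF_x = 0: no horizontal applied forces, so A_x = 0.

A_x = 0, A_y = -1098 N, C_y = 1428 N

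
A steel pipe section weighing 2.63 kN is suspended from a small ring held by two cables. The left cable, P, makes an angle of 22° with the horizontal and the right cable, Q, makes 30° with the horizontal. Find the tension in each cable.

T_P = 2.890 kN, T_Q = 3.094 kN

ΣF_x = 0: −T_P·cos22° + T_Q·cos30° = 0 → T_Q = 1.07062·T_P.
ΣF_y = 0: T_P·sin22° + T_Q·sin30° = 2.63.
Substitute: T_P·(0.374607 + 1.07062·0.5) = 2.63 → T_P = 2.89037 ≈ 2.890 kN.
Then T_Q = 1.07062 × 2.89037 = 3.094 kN.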